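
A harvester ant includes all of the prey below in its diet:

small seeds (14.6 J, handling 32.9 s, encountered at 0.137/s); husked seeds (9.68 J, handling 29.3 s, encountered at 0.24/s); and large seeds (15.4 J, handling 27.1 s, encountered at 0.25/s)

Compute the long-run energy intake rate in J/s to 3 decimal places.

Energy encountered per unit search time: 0.137×14.6 + 0.24×9.68 + 0.25×15.4 = 8.173 J/s.
Handling time per unit search time: 0.137×32.9 + 0.24×29.3 + 0.25×27.1 = 18.31.
Rate = 8.173/(1 + 18.31) = 0.4232 J/s.

0.423 J/s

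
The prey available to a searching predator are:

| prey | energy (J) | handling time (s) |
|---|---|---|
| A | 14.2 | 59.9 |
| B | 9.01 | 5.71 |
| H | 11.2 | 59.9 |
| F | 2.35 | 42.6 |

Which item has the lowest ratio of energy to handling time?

F

Profitability E/h (J/s): A = 14.2/59.9 = 0.237, B = 9.01/5.71 = 1.58, H = 11.2/59.9 = 0.187, F = 2.35/42.6 = 0.0552.
Ranked: B > A > H > F.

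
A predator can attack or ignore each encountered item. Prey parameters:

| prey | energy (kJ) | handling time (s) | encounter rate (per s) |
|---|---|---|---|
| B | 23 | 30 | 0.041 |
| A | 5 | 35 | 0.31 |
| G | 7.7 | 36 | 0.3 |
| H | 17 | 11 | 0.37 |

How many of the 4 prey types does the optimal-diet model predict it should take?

1

E/h in descending order: H 1.55, B 0.767, G 0.214, A 0.143 kJ/s. The optimal diet is the largest prefix of this list for which every included type satisfies E_i/h_i > R on the types above it.
Rate on top 1: 1.241. B: 0.767 < 1.241 → exclude; stop.
Optimal diet: H — 1 of 4 types.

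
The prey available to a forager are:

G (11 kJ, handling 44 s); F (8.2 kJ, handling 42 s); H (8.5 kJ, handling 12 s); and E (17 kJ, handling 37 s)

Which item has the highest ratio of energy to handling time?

In descending order of E/h:
H: 8.5/12 = 0.708 kJ/s
E: 17/37 = 0.459 kJ/s
G: 11/44 = 0.25 kJ/s
F: 8.2/42 = 0.195 kJ/s

H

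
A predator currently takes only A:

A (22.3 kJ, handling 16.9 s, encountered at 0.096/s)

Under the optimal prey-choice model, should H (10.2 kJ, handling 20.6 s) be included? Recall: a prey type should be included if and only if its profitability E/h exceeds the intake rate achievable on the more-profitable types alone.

On A alone, R = ΣλE/(1+Σλh) = 2.141/2.622 = 0.8164 kJ/s.
H: E/h = 10.2/20.6 = 0.4951 kJ/s.
0.4951 < 0.8164, so adding H would lower the average — exclude it.

No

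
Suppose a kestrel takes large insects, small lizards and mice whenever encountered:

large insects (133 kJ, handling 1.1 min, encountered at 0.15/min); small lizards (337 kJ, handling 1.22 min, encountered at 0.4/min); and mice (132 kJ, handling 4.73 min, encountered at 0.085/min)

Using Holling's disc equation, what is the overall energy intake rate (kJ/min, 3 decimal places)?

80.762 kJ/min

R = Σλ_iE_i / (1 + Σλ_ih_i)
Numerator: 0.15×133 + 0.4×337 + 0.085×132 = 166
Denominator: 1 + 0.15×1.1 + 0.4×1.22 + 0.085×4.73 = 2.055
R = 166/2.055 = 80.76 kJ/min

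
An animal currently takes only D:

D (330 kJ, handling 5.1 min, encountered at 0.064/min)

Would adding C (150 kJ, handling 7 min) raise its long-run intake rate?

On D alone, R = ΣλE/(1+Σλh) = 21.12/1.326 = 15.92 kJ/min.
Profitability of C: 150/7 = 21.43 kJ/min.
21.43 > 15.92, so adding C raises the average — include it.

Yes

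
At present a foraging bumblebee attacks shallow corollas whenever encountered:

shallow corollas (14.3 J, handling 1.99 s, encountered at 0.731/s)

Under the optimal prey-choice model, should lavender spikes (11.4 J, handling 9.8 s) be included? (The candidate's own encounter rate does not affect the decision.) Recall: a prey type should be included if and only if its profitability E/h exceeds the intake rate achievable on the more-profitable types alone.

Current rate: (0.731×14.3)/(1 + 0.731×1.99) = 4.259 J/s.
lavender spikes: E/h = 11.4/9.8 = 1.163 J/s.
Since 1.163 < R, time spent handling lavender spikes is better spent searching.

No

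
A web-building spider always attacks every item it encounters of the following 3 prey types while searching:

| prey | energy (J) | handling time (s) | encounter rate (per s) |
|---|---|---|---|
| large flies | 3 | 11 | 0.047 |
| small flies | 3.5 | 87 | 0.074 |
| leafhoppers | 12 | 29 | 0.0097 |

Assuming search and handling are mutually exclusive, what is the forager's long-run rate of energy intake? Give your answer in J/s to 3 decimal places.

0.063 J/s

R = (0.047×3 + 0.074×3.5 + 0.0097×12) / (1 + 0.047×11 + 0.074×87 + 0.0097×29) = 0.5164/8.236 = 0.0627 J/s.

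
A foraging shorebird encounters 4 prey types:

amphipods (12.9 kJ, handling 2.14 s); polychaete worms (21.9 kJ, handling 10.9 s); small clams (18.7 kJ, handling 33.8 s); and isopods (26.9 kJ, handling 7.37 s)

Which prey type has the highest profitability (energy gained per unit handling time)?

In descending order of E/h:
amphipods: 12.9/2.14 = 6.03 kJ/s
isopods: 26.9/7.37 = 3.65 kJ/s
polychaete worms: 21.9/10.9 = 2.01 kJ/s
small clams: 18.7/33.8 = 0.553 kJ/s

amphipods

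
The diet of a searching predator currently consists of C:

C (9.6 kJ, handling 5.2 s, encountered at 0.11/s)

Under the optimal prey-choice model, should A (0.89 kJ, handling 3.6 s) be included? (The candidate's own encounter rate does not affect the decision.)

No

Current rate: (0.11×9.6)/(1 + 0.11×5.2) = 0.6718 kJ/s.
A: E/h = 0.89/3.6 = 0.2472 kJ/s.
Since 0.2472 < R, time spent handling A is better spent searching.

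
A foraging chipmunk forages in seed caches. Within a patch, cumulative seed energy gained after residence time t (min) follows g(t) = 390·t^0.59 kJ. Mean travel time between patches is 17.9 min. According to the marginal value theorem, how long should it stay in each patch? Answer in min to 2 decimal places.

25.76 min

Optimal t* satisfies g'(t*) = g(t*)/(T + t*).
g'(t) = 0.59·390·t^-0.41. Setting 0.59·390·t^-0.41 = 390·t^0.59/(17.9+t) gives 0.59(17.9+t) = t, so 0.41·t = 0.59×17.9.
t* = 0.59×17.9/0.41 = 25.76 min.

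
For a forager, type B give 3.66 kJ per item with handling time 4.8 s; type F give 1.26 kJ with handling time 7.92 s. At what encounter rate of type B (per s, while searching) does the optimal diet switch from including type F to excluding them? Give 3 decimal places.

0.055 per s

Drop type F once their profitability E₂/h₂ falls below the rate achievable on type B alone: E₂/h₂ = λE₁/(1 + λh₁).
Solve for λ: λE₁h₂ = E₂(1 + λh₁) → λ(E₁h₂ − E₂h₁) = E₂ → λ = E₂/(E₁h₂ − E₂h₁).
λ = 1.26/(3.66×7.92 − 1.26×4.8) = 1.26/22.94 = 0.05493 per s.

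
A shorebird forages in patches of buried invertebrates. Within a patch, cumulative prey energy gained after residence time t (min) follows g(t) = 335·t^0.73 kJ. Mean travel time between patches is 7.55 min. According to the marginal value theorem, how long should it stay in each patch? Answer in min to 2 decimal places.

Maximise g(t)/(T+t): set derivative to zero → g'(t)(T+t) = g(t).
g'(t) = 0.73·335·t^-0.27. Setting 0.73·335·t^-0.27 = 335·t^0.73/(7.55+t) gives 0.73(7.55+t) = t, so 0.27·t = 0.73×7.55.
t* = 0.73×7.55/0.27 = 20.41 min.

20.41 min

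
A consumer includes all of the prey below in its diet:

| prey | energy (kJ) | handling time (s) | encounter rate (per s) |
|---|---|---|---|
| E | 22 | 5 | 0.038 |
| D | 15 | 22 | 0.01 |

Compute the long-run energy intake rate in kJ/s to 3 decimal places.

R = (0.038×22 + 0.01×15) / (1 + 0.038×5 + 0.01×22) = 0.986/1.41 = 0.6993 kJ/s.

0.699 kJ/s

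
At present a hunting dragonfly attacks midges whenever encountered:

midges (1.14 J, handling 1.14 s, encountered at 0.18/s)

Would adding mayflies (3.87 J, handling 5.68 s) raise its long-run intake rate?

Yes

Current rate: (0.18×1.14)/(1 + 0.18×1.14) = 0.1703 J/s.
Profitability of mayflies: 3.87/5.68 = 0.6813 J/s.
Since 0.6813 > R, including mayflies increases the long-run rate.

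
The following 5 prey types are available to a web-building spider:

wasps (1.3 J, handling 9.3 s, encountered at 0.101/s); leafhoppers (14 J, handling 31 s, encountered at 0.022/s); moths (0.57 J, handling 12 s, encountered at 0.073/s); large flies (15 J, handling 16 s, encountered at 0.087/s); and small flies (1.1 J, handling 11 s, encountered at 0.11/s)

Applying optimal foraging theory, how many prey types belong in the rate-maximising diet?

Profitabilities (E/h, J/s): large flies 0.938, leafhoppers 0.452, wasps 0.14, small flies 0.1, moths 0.0475. Add prey in this order while the next type's profitability exceeds the intake rate on those already taken.
Rate on top 1: 0.5456. leafhoppers: 0.452 < 0.5456 → exclude; stop.
Optimal diet: large flies — 1 of 5 types.

1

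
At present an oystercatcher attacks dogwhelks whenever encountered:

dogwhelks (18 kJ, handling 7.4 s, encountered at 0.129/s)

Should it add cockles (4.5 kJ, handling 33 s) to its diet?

No

Intake rate on the current diet: R = (0.129×18) / (1 + 0.129×7.4) = 2.322/1.955 = 1.188 kJ/s.
cockles: E/h = 4.5/33 = 0.1364 kJ/s.
0.1364 < 1.188, so adding cockles would lower the average — exclude it.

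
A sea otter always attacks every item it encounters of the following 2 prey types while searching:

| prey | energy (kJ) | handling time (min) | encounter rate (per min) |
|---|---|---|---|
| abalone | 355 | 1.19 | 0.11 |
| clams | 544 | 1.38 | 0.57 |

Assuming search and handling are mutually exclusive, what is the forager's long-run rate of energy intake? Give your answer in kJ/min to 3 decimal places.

R = Σλ_iE_i / (1 + Σλ_ih_i)
Numerator: 0.11×355 + 0.57×544 = 349.1
Denominator: 1 + 0.11×1.19 + 0.57×1.38 = 1.917
R = 349.1/1.917 = 182.1 kJ/min

182.076 kJ/min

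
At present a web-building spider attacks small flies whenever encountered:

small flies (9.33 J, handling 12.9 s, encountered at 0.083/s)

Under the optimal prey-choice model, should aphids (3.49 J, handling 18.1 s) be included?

Intake rate on the current diet: R = (0.083×9.33) / (1 + 0.083×12.9) = 0.7744/2.071 = 0.374 J/s.
Profitability of aphids: 3.49/18.1 = 0.1928 J/s.
Since 0.1928 < R, time spent handling aphids is better spent searching.

No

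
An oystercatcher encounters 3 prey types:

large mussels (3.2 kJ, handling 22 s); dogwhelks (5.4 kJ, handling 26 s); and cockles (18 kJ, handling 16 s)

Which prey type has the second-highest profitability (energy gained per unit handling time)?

Profitability E/h (kJ/s): large mussels = 3.2/22 = 0.145, dogwhelks = 5.4/26 = 0.208, cockles = 18/16 = 1.12.
Ranked: cockles > dogwhelks > large mussels.

dogwhelks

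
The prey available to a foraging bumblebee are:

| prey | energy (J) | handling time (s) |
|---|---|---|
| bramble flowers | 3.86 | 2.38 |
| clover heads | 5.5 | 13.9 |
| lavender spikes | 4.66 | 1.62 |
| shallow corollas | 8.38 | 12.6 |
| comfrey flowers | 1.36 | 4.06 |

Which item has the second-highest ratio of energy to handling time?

Profitability E/h (J/s): bramble flowers = 3.86/2.38 = 1.62, clover heads = 5.5/13.9 = 0.396, lavender spikes = 4.66/1.62 = 2.88, shallow corollas = 8.38/12.6 = 0.665, comfrey flowers = 1.36/4.06 = 0.335.
Ranked: lavender spikes > bramble flowers > shallow corollas > clover heads > comfrey flowers.

bramble flowers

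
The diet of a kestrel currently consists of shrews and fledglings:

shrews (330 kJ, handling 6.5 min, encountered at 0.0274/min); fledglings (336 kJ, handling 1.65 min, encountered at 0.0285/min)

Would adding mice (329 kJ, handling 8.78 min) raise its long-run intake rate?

Intake rate on the current diet: R = (0.0274×330 + 0.0285×336) / (1 + 0.0274×6.5 + 0.0285×1.65) = 18.62/1.225 = 15.2 kJ/min.
Profitability of mice: 329/8.78 = 37.47 kJ/min.
37.47 > 15.2, so adding mice raises the average — include it.

Yes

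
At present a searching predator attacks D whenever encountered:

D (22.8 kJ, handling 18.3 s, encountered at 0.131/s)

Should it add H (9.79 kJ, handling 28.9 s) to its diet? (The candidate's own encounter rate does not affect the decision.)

Current rate: (0.131×22.8)/(1 + 0.131×18.3) = 0.8792 kJ/s.
H: E/h = 9.79/28.9 = 0.3388 kJ/s.
Since 0.3388 < R, time spent handling H is better spent searching.

No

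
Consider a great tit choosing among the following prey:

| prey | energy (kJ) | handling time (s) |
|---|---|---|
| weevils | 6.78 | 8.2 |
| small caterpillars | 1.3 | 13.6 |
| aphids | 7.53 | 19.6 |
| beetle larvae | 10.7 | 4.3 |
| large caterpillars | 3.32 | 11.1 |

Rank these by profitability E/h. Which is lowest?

small caterpillars

In descending order of E/h:
beetle larvae: 10.7/4.3 = 2.49 kJ/s
weevils: 6.78/8.2 = 0.827 kJ/s
aphids: 7.53/19.6 = 0.384 kJ/s
large caterpillars: 3.32/11.1 = 0.299 kJ/s
small caterpillars: 1.3/13.6 = 0.0956 kJ/s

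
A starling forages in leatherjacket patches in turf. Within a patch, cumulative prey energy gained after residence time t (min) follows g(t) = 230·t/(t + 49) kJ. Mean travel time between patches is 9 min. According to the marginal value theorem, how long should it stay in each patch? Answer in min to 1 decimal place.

21.0 min

Maximise g(t)/(T+t): set derivative to zero → g'(t)(T+t) = g(t).
g'(t) = 230·49/(t + 49)². Setting 230·49/(t+49)² = 230t/[(t+49)(9+t)] gives 49(9+t) = t(t+49), so t² = 49×9 = 441.
t* = √441 = 21 min.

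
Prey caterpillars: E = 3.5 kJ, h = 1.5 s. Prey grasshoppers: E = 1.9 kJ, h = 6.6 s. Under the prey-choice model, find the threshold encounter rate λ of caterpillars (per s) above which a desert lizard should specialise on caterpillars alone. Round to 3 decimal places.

0.094 per s

The zero-one rule: include grasshoppers iff E₂/h₂ > λE₁/(1+λh₁). Equality gives the switch point.
λE₁h₂ = E₂ + λE₂h₁ ⇒ λ = E₂/(E₁h₂ − E₂h₁) = 1.9/(23.1 − 2.85) = 0.09383 per s.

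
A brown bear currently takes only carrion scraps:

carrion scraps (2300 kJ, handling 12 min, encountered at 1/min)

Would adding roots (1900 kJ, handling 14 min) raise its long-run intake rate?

No

Intake rate on the current diet: R = (1×2300) / (1 + 1×12) = 2300/13 = 176.9 kJ/min.
roots: E/h = 1900/14 = 135.7 kJ/min.
Since 135.7 < R, time spent handling roots is better spent searching.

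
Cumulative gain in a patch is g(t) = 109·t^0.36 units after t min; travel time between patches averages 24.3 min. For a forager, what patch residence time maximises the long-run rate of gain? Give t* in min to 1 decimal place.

13.7 min

Optimal t* satisfies g'(t*) = g(t*)/(T + t*).
g'(t) = 0.36·109·t^-0.64. Setting 0.36·109·t^-0.64 = 109·t^0.36/(24.3+t) gives 0.36(24.3+t) = t, so 0.64·t = 0.36×24.3.
t* = 0.36×24.3/0.64 = 13.67 min.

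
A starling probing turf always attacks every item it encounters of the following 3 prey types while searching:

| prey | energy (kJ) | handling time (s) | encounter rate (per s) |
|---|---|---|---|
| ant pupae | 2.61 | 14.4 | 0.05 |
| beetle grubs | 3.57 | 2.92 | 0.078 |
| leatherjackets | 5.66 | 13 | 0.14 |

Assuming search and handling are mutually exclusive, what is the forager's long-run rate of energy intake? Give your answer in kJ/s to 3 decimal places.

0.319 kJ/s

Energy encountered per unit search time: 0.05×2.61 + 0.078×3.57 + 0.14×5.66 = 1.201 kJ/s.
Handling time per unit search time: 0.05×14.4 + 0.078×2.92 + 0.14×13 = 2.768.
Rate = 1.201/(1 + 2.768) = 0.3189 kJ/s.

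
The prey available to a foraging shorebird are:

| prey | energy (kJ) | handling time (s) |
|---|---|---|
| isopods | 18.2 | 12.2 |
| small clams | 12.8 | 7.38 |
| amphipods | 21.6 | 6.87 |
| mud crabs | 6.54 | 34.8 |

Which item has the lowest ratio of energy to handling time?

In descending order of E/h:
amphipods: 21.6/6.87 = 3.14 kJ/s
small clams: 12.8/7.38 = 1.73 kJ/s
isopods: 18.2/12.2 = 1.49 kJ/s
mud crabs: 6.54/34.8 = 0.188 kJ/s

mud crabs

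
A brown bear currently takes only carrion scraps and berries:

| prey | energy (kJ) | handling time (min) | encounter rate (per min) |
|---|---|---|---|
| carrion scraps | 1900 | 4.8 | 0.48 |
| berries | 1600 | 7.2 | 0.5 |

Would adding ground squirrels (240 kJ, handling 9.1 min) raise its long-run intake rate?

No

Current rate: (0.48×1900 + 0.5×1600)/(1 + 0.48×4.8 + 0.5×7.2) = 248 kJ/min.
ground squirrels: E/h = 240/9.1 = 26.37 kJ/min.
26.37 < 248, so adding ground squirrels would lower the average — exclude it.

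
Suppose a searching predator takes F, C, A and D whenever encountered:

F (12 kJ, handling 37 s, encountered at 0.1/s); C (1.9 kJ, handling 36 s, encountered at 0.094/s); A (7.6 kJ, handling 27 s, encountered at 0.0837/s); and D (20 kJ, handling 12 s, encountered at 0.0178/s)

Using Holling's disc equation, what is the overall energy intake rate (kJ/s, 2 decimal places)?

Energy encountered per unit search time: 0.1×12 + 0.094×1.9 + 0.0837×7.6 + 0.0178×20 = 2.371 kJ/s.
Handling time per unit search time: 0.1×37 + 0.094×36 + 0.0837×27 + 0.0178×12 = 9.558.
Rate = 2.371/(1 + 9.558) = 0.2246 kJ/s.

0.22 kJ/s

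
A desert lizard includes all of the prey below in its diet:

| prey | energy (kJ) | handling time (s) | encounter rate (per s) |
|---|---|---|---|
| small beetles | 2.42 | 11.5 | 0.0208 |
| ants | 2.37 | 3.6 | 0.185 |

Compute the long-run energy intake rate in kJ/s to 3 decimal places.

0.257 kJ/s

Energy encountered per unit search time: 0.0208×2.42 + 0.185×2.37 = 0.4888 kJ/s.
Handling time per unit search time: 0.0208×11.5 + 0.185×3.6 = 0.9052.
Rate = 0.4888/(1 + 0.9052) = 0.2566 kJ/s.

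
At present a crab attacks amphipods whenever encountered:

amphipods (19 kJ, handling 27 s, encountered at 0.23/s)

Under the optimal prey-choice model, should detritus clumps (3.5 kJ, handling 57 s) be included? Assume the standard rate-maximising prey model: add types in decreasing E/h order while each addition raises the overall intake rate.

Current rate: (0.23×19)/(1 + 0.23×27) = 0.6061 kJ/s.
detritus clumps: E/h = 3.5/57 = 0.0614 kJ/s.
Since 0.0614 < R, time spent handling detritus clumps is better spent searching.

No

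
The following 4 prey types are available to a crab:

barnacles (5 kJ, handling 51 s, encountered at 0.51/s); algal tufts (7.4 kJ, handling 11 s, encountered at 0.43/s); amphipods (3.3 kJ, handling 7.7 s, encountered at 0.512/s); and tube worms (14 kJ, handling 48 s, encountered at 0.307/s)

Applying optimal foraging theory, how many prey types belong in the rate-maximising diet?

E/h in descending order: algal tufts 0.673, amphipods 0.429, tube worms 0.292, barnacles 0.098 kJ/s. The optimal diet is the largest prefix of this list for which every included type satisfies E_i/h_i > R on the types above it.
Rate on top 1: 0.5553. amphipods: 0.429 < 0.5553 → exclude; stop.
Optimal diet: algal tufts — 1 of 4 types.

1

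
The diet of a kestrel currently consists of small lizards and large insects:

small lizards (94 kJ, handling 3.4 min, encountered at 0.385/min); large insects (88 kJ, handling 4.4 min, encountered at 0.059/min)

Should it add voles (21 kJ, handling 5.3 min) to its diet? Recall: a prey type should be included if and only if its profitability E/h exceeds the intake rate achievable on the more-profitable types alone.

No

Current rate: (0.385×94 + 0.059×88)/(1 + 0.385×3.4 + 0.059×4.4) = 16.11 kJ/min.
voles: E/h = 21/5.3 = 3.962 kJ/min.
3.962 < 16.11, so adding voles would lower the average — exclude it.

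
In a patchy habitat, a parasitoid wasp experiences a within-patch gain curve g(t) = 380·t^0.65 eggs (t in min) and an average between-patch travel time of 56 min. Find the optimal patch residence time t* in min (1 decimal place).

104.0 min

By the marginal value theorem, leave when the instantaneous gain rate g'(t) equals the habitat-wide average g(t)/(T + t).
g'(t) = 0.65·380·t^-0.35. Setting 0.65·380·t^-0.35 = 380·t^0.65/(56+t) gives 0.65(56+t) = t, so 0.35·t = 0.65×56.
t* = 0.65×56/0.35 = 104 min.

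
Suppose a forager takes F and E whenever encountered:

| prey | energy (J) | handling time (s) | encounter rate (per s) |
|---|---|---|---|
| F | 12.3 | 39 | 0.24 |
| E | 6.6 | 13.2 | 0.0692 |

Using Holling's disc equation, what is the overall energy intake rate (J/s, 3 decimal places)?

R = Σλ_iE_i / (1 + Σλ_ih_i)
Numerator: 0.24×12.3 + 0.0692×6.6 = 3.409
Denominator: 1 + 0.24×39 + 0.0692×13.2 = 11.27
R = 3.409/11.27 = 0.3024 J/s

0.302 J/s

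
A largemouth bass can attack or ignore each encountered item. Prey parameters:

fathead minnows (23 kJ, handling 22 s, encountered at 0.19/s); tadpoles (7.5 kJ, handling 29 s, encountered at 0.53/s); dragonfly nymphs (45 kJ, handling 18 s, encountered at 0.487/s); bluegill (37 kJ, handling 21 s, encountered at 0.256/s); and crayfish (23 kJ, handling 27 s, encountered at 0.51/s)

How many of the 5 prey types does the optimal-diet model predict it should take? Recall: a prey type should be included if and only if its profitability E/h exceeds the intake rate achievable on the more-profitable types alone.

Rank by E/h (kJ/s): dragonfly nymphs 2.5, bluegill 1.76, fathead minnows 1.05, crayfish 0.852, tadpoles 0.259. Include each in turn until the next type's E/h falls below the running intake rate.
Rate on top 1: 2.244. bluegill: 1.76 < 2.244 → exclude; stop.
Optimal diet: dragonfly nymphs — 1 of 5 types.

1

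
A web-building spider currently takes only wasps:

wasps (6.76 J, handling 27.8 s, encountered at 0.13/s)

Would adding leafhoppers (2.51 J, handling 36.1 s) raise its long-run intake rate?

No

Intake rate on the current diet: R = (0.13×6.76) / (1 + 0.13×27.8) = 0.8788/4.614 = 0.1905 J/s.
leafhoppers: E/h = 2.51/36.1 = 0.06953 J/s.
0.06953 < 0.1905, so adding leafhoppers would lower the average — exclude it.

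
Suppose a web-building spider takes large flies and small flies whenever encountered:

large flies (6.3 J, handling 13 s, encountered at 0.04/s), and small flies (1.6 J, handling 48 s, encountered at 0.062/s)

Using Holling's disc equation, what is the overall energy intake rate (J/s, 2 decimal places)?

R = (0.04×6.3 + 0.062×1.6) / (1 + 0.04×13 + 0.062×48) = 0.3512/4.496 = 0.07811 J/s.

0.08 J/s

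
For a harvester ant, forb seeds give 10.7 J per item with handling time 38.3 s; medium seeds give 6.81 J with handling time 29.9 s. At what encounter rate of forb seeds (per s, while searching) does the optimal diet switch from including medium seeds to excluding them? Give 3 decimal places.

0.115 per s

The zero-one rule: include medium seeds iff E₂/h₂ > λE₁/(1+λh₁). Equality gives the switch point.
λE₁h₂ = E₂ + λE₂h₁ ⇒ λ = E₂/(E₁h₂ − E₂h₁) = 6.81/(319.9 − 260.8) = 0.1152 per s.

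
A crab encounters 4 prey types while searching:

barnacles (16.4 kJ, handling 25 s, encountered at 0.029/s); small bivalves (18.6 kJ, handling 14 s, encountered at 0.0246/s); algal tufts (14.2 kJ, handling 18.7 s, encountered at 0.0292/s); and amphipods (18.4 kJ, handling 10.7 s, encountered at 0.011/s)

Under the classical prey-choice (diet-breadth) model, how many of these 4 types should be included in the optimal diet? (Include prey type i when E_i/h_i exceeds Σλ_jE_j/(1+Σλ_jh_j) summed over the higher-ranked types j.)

4

E/h in descending order: amphipods 1.72, small bivalves 1.33, algal tufts 0.759, barnacles 0.656 kJ/s. The optimal diet is the largest prefix of this list for which every included type satisfies E_i/h_i > R on the types above it.
Rate on top 1: 0.1811. small bivalves: 1.33 > 0.1811 → include.
Rate on top 2: 0.4514. algal tufts: 0.759 > 0.4514 → include.
Rate on top 3: 0.5351. barnacles: 0.656 > 0.5351 → include.
Optimal diet: amphipods, small bivalves, algal tufts, barnacles — 4 of 4 types.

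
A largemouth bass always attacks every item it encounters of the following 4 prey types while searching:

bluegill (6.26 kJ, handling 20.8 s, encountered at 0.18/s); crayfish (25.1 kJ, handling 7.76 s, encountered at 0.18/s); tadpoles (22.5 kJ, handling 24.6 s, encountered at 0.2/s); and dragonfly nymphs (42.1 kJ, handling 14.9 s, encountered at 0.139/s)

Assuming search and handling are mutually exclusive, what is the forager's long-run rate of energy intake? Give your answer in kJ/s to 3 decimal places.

1.218 kJ/s

Energy encountered per unit search time: 0.18×6.26 + 0.18×25.1 + 0.2×22.5 + 0.139×42.1 = 16 kJ/s.
Handling time per unit search time: 0.18×20.8 + 0.18×7.76 + 0.2×24.6 + 0.139×14.9 = 12.13.
Rate = 16/(1 + 12.13) = 1.218 kJ/s.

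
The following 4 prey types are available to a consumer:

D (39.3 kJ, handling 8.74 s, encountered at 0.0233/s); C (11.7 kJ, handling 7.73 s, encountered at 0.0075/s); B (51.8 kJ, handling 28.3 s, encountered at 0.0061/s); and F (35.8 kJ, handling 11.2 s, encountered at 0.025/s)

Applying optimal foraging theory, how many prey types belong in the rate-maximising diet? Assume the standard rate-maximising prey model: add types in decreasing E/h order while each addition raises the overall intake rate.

4

E/h in descending order: D 4.5, F 3.2, B 1.83, C 1.51 kJ/s. The optimal diet is the largest prefix of this list for which every included type satisfies E_i/h_i > R on the types above it.
Rate on top 1: 0.7608. F: 3.2 > 0.7608 → include.
Rate on top 2: 1.22. B: 1.83 > 1.22 → include.
Rate on top 3: 1.284. C: 1.51 > 1.284 → include.
Optimal diet: D, F, B, C — 4 of 4 types.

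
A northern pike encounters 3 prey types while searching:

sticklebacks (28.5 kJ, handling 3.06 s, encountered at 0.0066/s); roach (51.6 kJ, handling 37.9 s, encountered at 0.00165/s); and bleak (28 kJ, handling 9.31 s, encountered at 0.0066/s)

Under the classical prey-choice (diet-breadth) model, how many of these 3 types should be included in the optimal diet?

Profitabilities (E/h, kJ/s): sticklebacks 9.31, bleak 3.01, roach 1.36. Add prey in this order while the next type's profitability exceeds the intake rate on those already taken.
Rate on top 1: 0.1844. bleak: 3.01 > 0.1844 → include.
Rate on top 2: 0.3448. roach: 1.36 > 0.3448 → include.
Optimal diet: sticklebacks, bleak, roach — 3 of 3 types.

3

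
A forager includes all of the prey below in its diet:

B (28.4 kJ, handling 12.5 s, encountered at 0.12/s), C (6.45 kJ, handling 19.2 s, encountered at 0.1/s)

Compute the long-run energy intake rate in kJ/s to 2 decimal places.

Energy encountered per unit search time: 0.12×28.4 + 0.1×6.45 = 4.053 kJ/s.
Handling time per unit search time: 0.12×12.5 + 0.1×19.2 = 3.42.
Rate = 4.053/(1 + 3.42) = 0.917 kJ/s.

0.92 kJ/s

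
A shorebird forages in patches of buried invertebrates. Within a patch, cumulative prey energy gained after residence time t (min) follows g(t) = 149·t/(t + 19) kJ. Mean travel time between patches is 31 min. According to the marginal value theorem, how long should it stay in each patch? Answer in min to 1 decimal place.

24.3 min

Maximise g(t)/(T+t): set derivative to zero → g'(t)(T+t) = g(t).
g'(t) = 149·19/(t + 19)². Setting 149·19/(t+19)² = 149t/[(t+19)(31+t)] gives 19(31+t) = t(t+19), so t² = 19×31 = 589.
t* = √589 = 24.27 min.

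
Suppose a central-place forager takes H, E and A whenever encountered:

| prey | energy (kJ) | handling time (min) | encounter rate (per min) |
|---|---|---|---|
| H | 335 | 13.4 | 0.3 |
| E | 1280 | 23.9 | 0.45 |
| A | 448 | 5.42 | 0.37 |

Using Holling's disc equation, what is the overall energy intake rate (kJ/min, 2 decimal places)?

47.37 kJ/min

R = Σλ_iE_i / (1 + Σλ_ih_i)
Numerator: 0.3×335 + 0.45×1280 + 0.37×448 = 842.3
Denominator: 1 + 0.3×13.4 + 0.45×23.9 + 0.37×5.42 = 17.78
R = 842.3/17.78 = 47.37 kJ/min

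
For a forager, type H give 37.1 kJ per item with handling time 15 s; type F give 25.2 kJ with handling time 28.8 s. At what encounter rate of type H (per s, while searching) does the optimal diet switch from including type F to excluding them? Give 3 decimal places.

At the threshold, the rate on type H alone equals the profitability of type F: λ·37.1/(1 + λ·15) = 25.2/28.8 = 0.875.
Rearranging, λ(37.1 − 0.875×15) = 0.875, so λ = 0.875/23.98 = 0.0365 per s.

0.036 per s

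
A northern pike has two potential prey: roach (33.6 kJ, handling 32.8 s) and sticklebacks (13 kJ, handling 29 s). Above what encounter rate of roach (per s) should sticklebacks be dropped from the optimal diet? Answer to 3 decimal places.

Drop sticklebacks once their profitability E₂/h₂ falls below the rate achievable on roach alone: E₂/h₂ = λE₁/(1 + λh₁).
Solve for λ: λE₁h₂ = E₂(1 + λh₁) → λ(E₁h₂ − E₂h₁) = E₂ → λ = E₂/(E₁h₂ − E₂h₁).
λ = 13/(33.6×29 − 13×32.8) = 13/548 = 0.02372 per s.

0.024 per s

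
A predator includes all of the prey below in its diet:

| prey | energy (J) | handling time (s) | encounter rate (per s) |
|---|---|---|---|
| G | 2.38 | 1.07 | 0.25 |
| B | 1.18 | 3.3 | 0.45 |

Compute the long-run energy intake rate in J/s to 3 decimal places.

0.409 J/s

R = Σλ_iE_i / (1 + Σλ_ih_i)
Numerator: 0.25×2.38 + 0.45×1.18 = 1.126
Denominator: 1 + 0.25×1.07 + 0.45×3.3 = 2.752
R = 1.126/2.752 = 0.4091 J/s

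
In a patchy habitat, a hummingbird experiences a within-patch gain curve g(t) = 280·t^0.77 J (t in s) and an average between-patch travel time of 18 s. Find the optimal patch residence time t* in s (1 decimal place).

60.3 s

Optimal t* satisfies g'(t*) = g(t*)/(T + t*).
g'(t) = 0.77·280·t^-0.23. Setting 0.77·280·t^-0.23 = 280·t^0.77/(18+t) gives 0.77(18+t) = t, so 0.23·t = 0.77×18.
t* = 0.77×18/0.23 = 60.26 s.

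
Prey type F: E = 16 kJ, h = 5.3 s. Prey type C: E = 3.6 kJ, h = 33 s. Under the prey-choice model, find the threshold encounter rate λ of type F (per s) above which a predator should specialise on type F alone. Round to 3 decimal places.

0.007 per s

Drop type C once their profitability E₂/h₂ falls below the rate achievable on type F alone: E₂/h₂ = λE₁/(1 + λh₁).
Solve for λ: λE₁h₂ = E₂(1 + λh₁) → λ(E₁h₂ − E₂h₁) = E₂ → λ = E₂/(E₁h₂ − E₂h₁).
λ = 3.6/(16×33 − 3.6×5.3) = 3.6/508.9 = 0.007074 per s.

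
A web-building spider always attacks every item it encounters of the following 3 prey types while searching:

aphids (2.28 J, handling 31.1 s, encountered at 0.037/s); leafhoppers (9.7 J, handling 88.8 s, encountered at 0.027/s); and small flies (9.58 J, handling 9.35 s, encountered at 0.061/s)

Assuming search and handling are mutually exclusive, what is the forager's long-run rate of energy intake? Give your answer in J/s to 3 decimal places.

Energy encountered per unit search time: 0.037×2.28 + 0.027×9.7 + 0.061×9.58 = 0.9306 J/s.
Handling time per unit search time: 0.037×31.1 + 0.027×88.8 + 0.061×9.35 = 4.119.
Rate = 0.9306/(1 + 4.119) = 0.1818 J/s.

0.182 J/s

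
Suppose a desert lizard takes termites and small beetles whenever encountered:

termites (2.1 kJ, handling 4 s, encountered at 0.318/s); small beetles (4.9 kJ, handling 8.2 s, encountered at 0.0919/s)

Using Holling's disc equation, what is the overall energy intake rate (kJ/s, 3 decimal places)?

R = (0.318×2.1 + 0.0919×4.9) / (1 + 0.318×4 + 0.0919×8.2) = 1.118/3.026 = 0.3696 kJ/s.

0.370 kJ/s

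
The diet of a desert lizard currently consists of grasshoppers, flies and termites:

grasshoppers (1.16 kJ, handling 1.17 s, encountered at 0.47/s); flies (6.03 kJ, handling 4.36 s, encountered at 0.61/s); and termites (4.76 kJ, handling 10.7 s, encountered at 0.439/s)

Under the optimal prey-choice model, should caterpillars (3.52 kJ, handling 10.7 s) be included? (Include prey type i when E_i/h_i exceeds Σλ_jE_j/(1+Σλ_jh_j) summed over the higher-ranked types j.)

No

On grasshoppers, flies and termites alone, R = ΣλE/(1+Σλh) = 6.313/8.907 = 0.7088 kJ/s.
Profitability of caterpillars: 3.52/10.7 = 0.329 kJ/s.
Since 0.329 < R, time spent handling caterpillars is better spent searching.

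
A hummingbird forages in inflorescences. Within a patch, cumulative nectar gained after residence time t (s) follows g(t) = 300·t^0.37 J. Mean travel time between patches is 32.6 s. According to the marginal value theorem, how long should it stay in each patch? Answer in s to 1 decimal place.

Maximise g(t)/(T+t): set derivative to zero → g'(t)(T+t) = g(t).
g'(t) = 0.37·300·t^-0.63. Setting 0.37·300·t^-0.63 = 300·t^0.37/(32.6+t) gives 0.37(32.6+t) = t, so 0.63·t = 0.37×32.6.
t* = 0.37×32.6/0.63 = 19.15 s.

19.1 s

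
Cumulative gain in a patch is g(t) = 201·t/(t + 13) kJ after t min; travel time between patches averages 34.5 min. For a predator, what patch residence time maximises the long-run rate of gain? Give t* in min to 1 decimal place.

Optimal t* satisfies g'(t*) = g(t*)/(T + t*).
g'(t) = 201·13/(t + 13)². Setting 201·13/(t+13)² = 201t/[(t+13)(34.5+t)] gives 13(34.5+t) = t(t+13), so t² = 13×34.5 = 448.5.
t* = √448.5 = 21.18 min.

21.2 min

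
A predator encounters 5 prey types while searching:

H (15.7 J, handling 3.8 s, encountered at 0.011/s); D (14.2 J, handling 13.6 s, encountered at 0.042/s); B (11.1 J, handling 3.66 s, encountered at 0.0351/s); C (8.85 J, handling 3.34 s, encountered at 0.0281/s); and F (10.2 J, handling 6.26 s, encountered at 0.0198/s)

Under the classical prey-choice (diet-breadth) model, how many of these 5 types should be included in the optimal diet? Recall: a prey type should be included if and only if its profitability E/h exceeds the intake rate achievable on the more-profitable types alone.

5

Rank by E/h (J/s): H 4.13, B 3.03, C 2.65, F 1.63, D 1.04. Include each in turn until the next type's E/h falls below the running intake rate.
Rate on top 1: 0.1658. B: 3.03 > 0.1658 → include.
Rate on top 2: 0.4805. C: 2.65 > 0.4805 → include.
Rate on top 3: 0.6415. F: 1.63 > 0.6415 → include.
Rate on top 4: 0.7298. D: 1.04 > 0.7298 → include.
Optimal diet: H, B, C, F, D — 5 of 5 types.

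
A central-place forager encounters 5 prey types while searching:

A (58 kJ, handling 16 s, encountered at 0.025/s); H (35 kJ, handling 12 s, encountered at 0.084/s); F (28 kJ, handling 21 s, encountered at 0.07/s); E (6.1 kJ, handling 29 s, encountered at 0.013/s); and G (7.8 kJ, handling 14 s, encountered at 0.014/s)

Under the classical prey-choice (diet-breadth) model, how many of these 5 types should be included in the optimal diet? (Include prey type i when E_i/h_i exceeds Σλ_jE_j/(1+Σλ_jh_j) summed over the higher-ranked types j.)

2

Profitabilities (E/h, kJ/s): A 3.62, H 2.92, F 1.33, G 0.557, E 0.21. Add prey in this order while the next type's profitability exceeds the intake rate on those already taken.
Rate on top 1: 1.036. H: 2.92 > 1.036 → include.
Rate on top 2: 1.823. F: 1.33 < 1.823 → exclude; stop.
Optimal diet: A, H — 2 of 5 types.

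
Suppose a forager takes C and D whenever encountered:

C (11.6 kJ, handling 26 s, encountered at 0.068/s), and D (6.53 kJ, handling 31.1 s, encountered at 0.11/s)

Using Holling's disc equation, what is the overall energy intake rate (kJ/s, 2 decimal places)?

Energy encountered per unit search time: 0.068×11.6 + 0.11×6.53 = 1.507 kJ/s.
Handling time per unit search time: 0.068×26 + 0.11×31.1 = 5.189.
Rate = 1.507/(1 + 5.189) = 0.2435 kJ/s.

0.24 kJ/s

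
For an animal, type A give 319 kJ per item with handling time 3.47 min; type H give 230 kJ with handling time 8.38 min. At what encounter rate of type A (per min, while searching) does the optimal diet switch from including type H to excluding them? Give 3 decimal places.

At the threshold, the rate on type A alone equals the profitability of type H: λ·319/(1 + λ·3.47) = 230/8.38 = 27.45.
Rearranging, λ(319 − 27.45×3.47) = 27.45, so λ = 27.45/223.8 = 0.1227 per min.

0.123 per min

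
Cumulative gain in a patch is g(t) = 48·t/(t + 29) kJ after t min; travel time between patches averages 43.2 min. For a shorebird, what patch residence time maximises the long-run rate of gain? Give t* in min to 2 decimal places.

Maximise g(t)/(T+t): set derivative to zero → g'(t)(T+t) = g(t).
g'(t) = 48·29/(t + 29)². Setting 48·29/(t+29)² = 48t/[(t+29)(43.2+t)] gives 29(43.2+t) = t(t+29), so t² = 29×43.2 = 1253.
t* = √1253 = 35.39 min.

35.39 min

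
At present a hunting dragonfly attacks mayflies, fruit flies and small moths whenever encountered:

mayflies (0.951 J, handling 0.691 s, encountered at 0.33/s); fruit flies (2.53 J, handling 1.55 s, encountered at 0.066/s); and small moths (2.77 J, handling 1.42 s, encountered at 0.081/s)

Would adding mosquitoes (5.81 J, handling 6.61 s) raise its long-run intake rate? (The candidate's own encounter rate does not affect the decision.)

Yes

On mayflies, fruit flies and small moths alone, R = ΣλE/(1+Σλh) = 0.7052/1.445 = 0.4879 J/s.
mosquitoes: E/h = 5.81/6.61 = 0.879 J/s.
0.879 > 0.4879, so adding mosquitoes raises the average — include it.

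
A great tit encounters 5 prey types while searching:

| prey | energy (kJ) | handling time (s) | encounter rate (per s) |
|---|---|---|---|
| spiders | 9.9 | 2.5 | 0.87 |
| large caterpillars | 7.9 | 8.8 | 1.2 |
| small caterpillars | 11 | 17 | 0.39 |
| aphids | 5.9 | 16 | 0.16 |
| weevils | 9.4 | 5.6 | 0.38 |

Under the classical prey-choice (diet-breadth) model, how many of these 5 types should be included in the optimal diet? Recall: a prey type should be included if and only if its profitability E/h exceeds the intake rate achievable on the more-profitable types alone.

1

Rank by E/h (kJ/s): spiders 3.96, weevils 1.68, large caterpillars 0.898, small caterpillars 0.647, aphids 0.369. Include each in turn until the next type's E/h falls below the running intake rate.
Rate on top 1: 2.713. weevils: 1.68 < 2.713 → exclude; stop.
Optimal diet: spiders — 1 of 5 types.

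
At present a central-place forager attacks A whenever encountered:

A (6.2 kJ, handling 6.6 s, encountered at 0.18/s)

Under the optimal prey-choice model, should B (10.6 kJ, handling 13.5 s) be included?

Yes

On A alone, R = ΣλE/(1+Σλh) = 1.116/2.188 = 0.5101 kJ/s.
B: E/h = 10.6/13.5 = 0.7852 kJ/s.
0.7852 > 0.5101, so adding B raises the average — include it.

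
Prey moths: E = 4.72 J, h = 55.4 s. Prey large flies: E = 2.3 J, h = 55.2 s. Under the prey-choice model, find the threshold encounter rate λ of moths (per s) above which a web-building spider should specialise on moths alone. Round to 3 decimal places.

0.017 per s

At the threshold, the rate on moths alone equals the profitability of large flies: λ·4.72/(1 + λ·55.4) = 2.3/55.2 = 0.04167.
Rearranging, λ(4.72 − 0.04167×55.4) = 0.04167, so λ = 0.04167/2.412 = 0.01728 per s.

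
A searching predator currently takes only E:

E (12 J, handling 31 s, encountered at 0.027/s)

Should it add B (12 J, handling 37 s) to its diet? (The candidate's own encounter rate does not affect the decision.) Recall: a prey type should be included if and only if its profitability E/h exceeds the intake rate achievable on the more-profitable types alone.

Intake rate on the current diet: R = (0.027×12) / (1 + 0.027×31) = 0.324/1.837 = 0.1764 J/s.
B: E/h = 12/37 = 0.3243 J/s.
Since 0.3243 > R, including B increases the long-run rate.

Yes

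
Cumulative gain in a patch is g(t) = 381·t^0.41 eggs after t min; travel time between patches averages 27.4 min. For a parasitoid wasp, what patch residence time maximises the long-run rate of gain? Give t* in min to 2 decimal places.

Optimal t* satisfies g'(t*) = g(t*)/(T + t*).
g'(t) = 0.41·381·t^-0.59. Setting 0.41·381·t^-0.59 = 381·t^0.41/(27.4+t) gives 0.41(27.4+t) = t, so 0.59·t = 0.41×27.4.
t* = 0.41×27.4/0.59 = 19.04 min.

19.04 min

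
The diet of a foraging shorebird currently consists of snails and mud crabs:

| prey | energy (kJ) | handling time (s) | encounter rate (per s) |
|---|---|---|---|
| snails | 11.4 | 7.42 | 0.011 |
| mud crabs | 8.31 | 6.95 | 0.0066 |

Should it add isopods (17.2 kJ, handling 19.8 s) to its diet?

Yes

Current rate: (0.011×11.4 + 0.0066×8.31)/(1 + 0.011×7.42 + 0.0066×6.95) = 0.1599 kJ/s.
Profitability of isopods: 17.2/19.8 = 0.8687 kJ/s.
0.8687 > 0.1599, so adding isopods raises the average — include it.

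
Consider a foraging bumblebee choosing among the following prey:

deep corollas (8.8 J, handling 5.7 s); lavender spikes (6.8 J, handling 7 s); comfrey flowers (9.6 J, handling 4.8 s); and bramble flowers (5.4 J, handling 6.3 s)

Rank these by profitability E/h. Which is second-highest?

deep corollas

Profitability E/h (J/s): deep corollas = 8.8/5.7 = 1.54, lavender spikes = 6.8/7 = 0.971, comfrey flowers = 9.6/4.8 = 2, bramble flowers = 5.4/6.3 = 0.857.
Ranked: comfrey flowers > deep corollas > lavender spikes > bramble flowers.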